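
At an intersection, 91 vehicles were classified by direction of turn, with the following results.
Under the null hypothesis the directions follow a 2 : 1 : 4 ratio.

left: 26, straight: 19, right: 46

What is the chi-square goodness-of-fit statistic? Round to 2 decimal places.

3.46

Ratio total = 7. Expected counts: 91×2/7 = 26, 91×1/7 = 13, 91×4/7 = 52.
χ² = (26−26)²/26 + (19−13)²/13 + (46−52)²/52
   = 0.000 + 2.769 + 0.692
Sum = 3.46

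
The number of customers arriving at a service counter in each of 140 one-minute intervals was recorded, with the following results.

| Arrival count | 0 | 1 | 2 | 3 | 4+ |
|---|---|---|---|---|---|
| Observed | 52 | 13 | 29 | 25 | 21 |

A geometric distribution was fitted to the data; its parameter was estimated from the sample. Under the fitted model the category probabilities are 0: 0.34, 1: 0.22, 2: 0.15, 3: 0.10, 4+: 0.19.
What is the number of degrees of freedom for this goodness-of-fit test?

There are k = 5 categories and 1 parameter estimated from the data, so df = 5 − 1 − 1 = 3.

3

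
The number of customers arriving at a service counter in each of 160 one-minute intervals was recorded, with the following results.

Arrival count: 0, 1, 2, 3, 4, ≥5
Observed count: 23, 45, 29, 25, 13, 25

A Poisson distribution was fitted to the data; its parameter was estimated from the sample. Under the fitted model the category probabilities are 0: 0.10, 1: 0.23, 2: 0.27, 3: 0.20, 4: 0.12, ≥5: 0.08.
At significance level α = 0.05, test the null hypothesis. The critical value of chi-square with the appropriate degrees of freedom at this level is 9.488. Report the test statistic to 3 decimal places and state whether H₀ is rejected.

Expected counts E_i = n·p_i: 160×0.10 = 16, 160×0.23 = 36.8, 160×0.27 = 43.2, 160×0.20 = 32, 160×0.12 = 19.2, 160×0.08 = 12.8.
0: (23 − 16)²/16 = 49/16 = 3.0625
1: (45 − 36.8)²/36.8 = 67.24/36.8 = 1.8272
2: (29 − 43.2)²/43.2 = 201.64/43.2 = 4.6676
3: (25 − 32)²/32 = 49/32 = 1.5313
4: (13 − 19.2)²/19.2 = 38.44/19.2 = 2.0021
≥5: (25 − 12.8)²/12.8 = 148.84/12.8 = 11.6281
Sum = 24.719
df = 4. Since 24.719 > 9.488, we reject H₀.

24.719; reject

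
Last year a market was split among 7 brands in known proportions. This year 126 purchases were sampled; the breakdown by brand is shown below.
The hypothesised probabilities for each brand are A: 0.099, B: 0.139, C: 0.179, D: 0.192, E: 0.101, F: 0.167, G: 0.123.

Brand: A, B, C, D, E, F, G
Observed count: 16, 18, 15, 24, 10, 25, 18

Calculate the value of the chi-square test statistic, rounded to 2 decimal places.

Expected counts E_i = n·p_i: 126×0.099 = 12.474, 126×0.139 = 17.514, 126×0.179 = 22.554, 126×0.192 = 24.192, 126×0.101 = 12.726, 126×0.167 = 21.042, 126×0.123 = 15.498.
A: (16 − 12.474)²/12.474 = 12.432676/12.474 = 0.997
B: (18 − 17.514)²/17.514 = 0.236196/17.514 = 0.013
C: (15 − 22.554)²/22.554 = 57.062916/22.554 = 2.530
D: (24 − 24.192)²/24.192 = 0.036864/24.192 = 0.002
E: (10 − 12.726)²/12.726 = 7.431076/12.726 = 0.584
F: (25 − 21.042)²/21.042 = 15.665764/21.042 = 0.744
G: (18 − 15.498)²/15.498 = 6.260004/15.498 = 0.404
Sum = 5.27

5.27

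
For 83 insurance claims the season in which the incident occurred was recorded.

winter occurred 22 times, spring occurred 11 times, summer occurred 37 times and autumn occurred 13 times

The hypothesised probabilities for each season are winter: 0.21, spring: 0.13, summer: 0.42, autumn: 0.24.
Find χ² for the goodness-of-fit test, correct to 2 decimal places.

3.74

Expected counts E_i = n·p_i: 83×0.21 = 17.43, 83×0.13 = 10.79, 83×0.42 = 34.86, 83×0.24 = 19.92.
winter: (22 − 17.43)²/17.43 = 20.8849/17.43 = 1.198
spring: (11 − 10.79)²/10.79 = 0.0441/10.79 = 0.004
summer: (37 − 34.86)²/34.86 = 4.5796/34.86 = 0.131
autumn: (13 − 19.92)²/19.92 = 47.8864/19.92 = 2.404
Sum = 3.74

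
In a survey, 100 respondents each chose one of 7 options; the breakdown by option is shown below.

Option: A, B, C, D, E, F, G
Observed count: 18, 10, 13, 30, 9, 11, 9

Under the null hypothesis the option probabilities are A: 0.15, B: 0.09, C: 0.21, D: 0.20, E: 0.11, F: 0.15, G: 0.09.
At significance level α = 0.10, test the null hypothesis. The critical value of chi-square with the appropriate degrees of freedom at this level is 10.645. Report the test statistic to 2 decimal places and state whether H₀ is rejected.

Expected counts E_i = n·p_i: 100×0.15 = 15, 100×0.09 = 9, 100×0.21 = 21, 100×0.20 = 20, 100×0.11 = 11, 100×0.15 = 15, 100×0.09 = 9.
χ² = (18−15)²/15 + (10−9)²/9 + (13−21)²/21 + (30−20)²/20 + (9−11)²/11 + (11−15)²/15 + (9−9)²/9
   = 0.600 + 0.111 + 3.048 + 5.000 + 0.364 + 1.067 + 0.000
Sum = 10.19
df = 6. Since 10.19 < 10.645, we do not reject H₀.

10.19; do not reject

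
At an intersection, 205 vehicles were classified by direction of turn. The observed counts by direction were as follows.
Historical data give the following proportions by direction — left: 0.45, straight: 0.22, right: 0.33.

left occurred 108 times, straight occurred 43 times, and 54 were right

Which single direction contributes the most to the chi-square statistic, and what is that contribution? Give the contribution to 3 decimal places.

right, 2.754

Expected counts E_i = n·p_i: 205×0.45 = 92.25, 205×0.22 = 45.1, 205×0.33 = 67.65.
left: (108 − 92.25)²/92.25 = 248.0625/92.25 = 2.6890
straight: (43 − 45.1)²/45.1 = 4.41/45.1 = 0.0978
right: (54 − 67.65)²/67.65 = 186.3225/67.65 = 2.7542
The largest term is for right: 2.754.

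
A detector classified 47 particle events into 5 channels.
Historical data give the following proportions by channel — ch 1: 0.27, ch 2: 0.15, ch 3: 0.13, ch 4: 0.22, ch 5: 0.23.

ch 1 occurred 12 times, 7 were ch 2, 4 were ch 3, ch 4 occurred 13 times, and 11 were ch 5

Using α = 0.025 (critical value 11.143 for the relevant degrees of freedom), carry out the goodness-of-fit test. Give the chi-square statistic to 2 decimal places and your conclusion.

1.45; do not reject

Expected counts E_i = n·p_i: 47×0.27 = 12.69, 47×0.15 = 7.05, 47×0.13 = 6.11, 47×0.22 = 10.34, 47×0.23 = 10.81.
ch 1: (12 − 12.69)²/12.69 = 0.4761/12.69 = 0.038
ch 2: (7 − 7.05)²/7.05 = 0.0025/7.05 = 0.000
ch 3: (4 − 6.11)²/6.11 = 4.4521/6.11 = 0.729
ch 4: (13 − 10.34)²/10.34 = 7.0756/10.34 = 0.684
ch 5: (11 − 10.81)²/10.81 = 0.0361/10.81 = 0.003
Sum = 1.45
df = 4. Since 1.45 < 11.143, we do not reject H₀.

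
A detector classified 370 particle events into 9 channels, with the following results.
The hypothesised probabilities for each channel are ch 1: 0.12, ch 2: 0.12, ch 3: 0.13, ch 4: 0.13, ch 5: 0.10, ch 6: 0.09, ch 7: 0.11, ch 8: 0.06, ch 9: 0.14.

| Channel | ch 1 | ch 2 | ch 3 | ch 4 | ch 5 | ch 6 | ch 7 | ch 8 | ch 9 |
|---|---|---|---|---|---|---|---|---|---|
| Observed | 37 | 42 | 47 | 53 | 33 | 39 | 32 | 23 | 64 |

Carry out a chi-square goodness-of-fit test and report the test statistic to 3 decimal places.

Expected counts E_i = n·p_i: 370×0.12 = 44.4, 370×0.12 = 44.4, 370×0.13 = 48.1, 370×0.13 = 48.1, 370×0.10 = 37, 370×0.09 = 33.3, 370×0.11 = 40.7, 370×0.06 = 22.2, 370×0.14 = 51.8.
cat         O        E   (O−E)²/E
ch 1       37     44.4     1.2333
ch 2       42     44.4     0.1297
ch 3       47     48.1     0.0252
ch 4       53     48.1     0.4992
ch 5       33       37     0.4324
ch 6       39     33.3     0.9757
ch 7       32     40.7     1.8597
ch 8       23     22.2     0.0288
ch 9       64     51.8     2.8734
Sum = 8.057

8.057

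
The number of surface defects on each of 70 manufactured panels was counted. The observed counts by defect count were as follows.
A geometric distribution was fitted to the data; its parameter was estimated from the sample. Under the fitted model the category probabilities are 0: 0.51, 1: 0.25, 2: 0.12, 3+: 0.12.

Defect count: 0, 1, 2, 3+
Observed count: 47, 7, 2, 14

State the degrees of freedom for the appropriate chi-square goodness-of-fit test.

There are k = 4 categories and 1 parameter estimated from the data, so df = 4 − 1 − 1 = 2.

2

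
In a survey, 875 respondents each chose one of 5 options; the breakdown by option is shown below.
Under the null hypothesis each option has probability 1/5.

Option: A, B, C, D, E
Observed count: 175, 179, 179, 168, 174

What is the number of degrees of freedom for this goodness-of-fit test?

4

There are k = 5 categories and no parameters were estimated from the data, so df = 5 − 1 = 4.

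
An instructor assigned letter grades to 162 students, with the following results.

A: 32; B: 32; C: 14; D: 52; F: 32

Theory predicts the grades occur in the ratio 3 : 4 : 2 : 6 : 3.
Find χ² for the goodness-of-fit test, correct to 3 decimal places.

Ratio total = 18. Expected counts: 162×3/18 = 27, 162×4/18 = 36, 162×2/18 = 18, 162×6/18 = 54, 162×3/18 = 27.
A: (32 − 27)²/27 = 25/27 = 0.9259
B: (32 − 36)²/36 = 16/36 = 0.4444
C: (14 − 18)²/18 = 16/18 = 0.8889
D: (52 − 54)²/54 = 4/54 = 0.0741
F: (32 − 27)²/27 = 25/27 = 0.9259
Sum = 3.259

3.259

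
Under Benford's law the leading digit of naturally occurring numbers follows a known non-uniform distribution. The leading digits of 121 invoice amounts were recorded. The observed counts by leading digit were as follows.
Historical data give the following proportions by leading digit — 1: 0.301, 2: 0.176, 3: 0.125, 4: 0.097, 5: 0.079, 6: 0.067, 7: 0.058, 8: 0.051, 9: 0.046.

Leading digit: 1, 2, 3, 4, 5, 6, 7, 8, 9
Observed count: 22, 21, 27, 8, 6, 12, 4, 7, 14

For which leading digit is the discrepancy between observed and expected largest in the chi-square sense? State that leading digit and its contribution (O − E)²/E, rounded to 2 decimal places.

Expected counts E_i = n·p_i: 121×0.301 = 36.421, 121×0.176 = 21.296, 121×0.125 = 15.125, 121×0.097 = 11.737, 121×0.079 = 9.559, 121×0.067 = 8.107, 121×0.058 = 7.018, 121×0.051 = 6.171, 121×0.046 = 5.566.
cat         O        E   (O−E)²/E
1          22   36.421      5.710
2          21   21.296      0.004
3          27   15.125      9.323
4           8   11.737      1.190
5           6    9.559      1.325
6          12    8.107      1.869
7           4    7.018      1.298
8           7    6.171      0.111
9          14    5.566     12.780
The largest term is for 9: 12.78.

9, 12.78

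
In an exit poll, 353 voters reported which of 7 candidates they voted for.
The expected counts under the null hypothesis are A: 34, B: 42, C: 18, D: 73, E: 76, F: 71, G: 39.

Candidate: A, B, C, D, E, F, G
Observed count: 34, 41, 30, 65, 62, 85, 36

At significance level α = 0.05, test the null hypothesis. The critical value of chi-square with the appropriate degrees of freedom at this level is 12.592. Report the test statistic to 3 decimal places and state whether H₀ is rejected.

cat         O        E   (O−E)²/E
A          34       34     0.0000
B          41       42     0.0238
C          30       18     8.0000
D          65       73     0.8767
E          62       76     2.5789
F          85       71     2.7606
G          36       39     0.2308
Sum = 14.471
df = 6. Since 14.471 > 12.592, we reject H₀.

14.471; reject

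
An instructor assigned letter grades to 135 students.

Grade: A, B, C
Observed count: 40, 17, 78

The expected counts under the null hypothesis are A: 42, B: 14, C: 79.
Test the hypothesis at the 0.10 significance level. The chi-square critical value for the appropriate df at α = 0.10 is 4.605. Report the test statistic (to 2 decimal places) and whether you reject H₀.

0.75; do not reject

cat         O        E   (O−E)²/E
A          40       42      0.095
B          17       14      0.643
C          78       79      0.013
Sum = 0.75
df = 2. Since 0.75 < 4.605, we do not reject H₀.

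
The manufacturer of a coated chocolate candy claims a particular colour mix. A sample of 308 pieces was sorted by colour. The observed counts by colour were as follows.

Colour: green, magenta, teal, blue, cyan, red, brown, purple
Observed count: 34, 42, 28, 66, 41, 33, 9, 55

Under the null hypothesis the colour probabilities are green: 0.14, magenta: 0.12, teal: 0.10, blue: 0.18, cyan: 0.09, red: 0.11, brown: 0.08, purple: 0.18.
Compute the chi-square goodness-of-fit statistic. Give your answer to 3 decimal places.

Expected counts E_i = n·p_i: 308×0.14 = 43.12, 308×0.12 = 36.96, 308×0.10 = 30.8, 308×0.18 = 55.44, 308×0.09 = 27.72, 308×0.11 = 33.88, 308×0.08 = 24.64, 308×0.18 = 55.44.
green: (34 − 43.12)²/43.12 = 83.1744/43.12 = 1.9289
magenta: (42 − 36.96)²/36.96 = 25.4016/36.96 = 0.6873
teal: (28 − 30.8)²/30.8 = 7.84/30.8 = 0.2545
blue: (66 − 55.44)²/55.44 = 111.5136/55.44 = 2.0114
cyan: (41 − 27.72)²/27.72 = 176.3584/27.72 = 6.3621
red: (33 − 33.88)²/33.88 = 0.7744/33.88 = 0.0229
brown: (9 − 24.64)²/24.64 = 244.6096/24.64 = 9.9273
purple: (55 − 55.44)²/55.44 = 0.1936/55.44 = 0.0035
Sum = 21.198

21.198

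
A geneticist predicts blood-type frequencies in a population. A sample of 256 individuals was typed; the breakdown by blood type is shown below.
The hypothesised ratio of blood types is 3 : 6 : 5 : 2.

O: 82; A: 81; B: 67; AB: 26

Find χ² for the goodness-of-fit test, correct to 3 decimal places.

Ratio total = 16. Expected counts: 256×3/16 = 48, 256×6/16 = 96, 256×5/16 = 80, 256×2/16 = 32.
cat         O        E   (O−E)²/E
O          82       48    24.0833
A          81       96     2.3438
B          67       80     2.1125
AB         26       32     1.1250
Sum = 29.665

29.665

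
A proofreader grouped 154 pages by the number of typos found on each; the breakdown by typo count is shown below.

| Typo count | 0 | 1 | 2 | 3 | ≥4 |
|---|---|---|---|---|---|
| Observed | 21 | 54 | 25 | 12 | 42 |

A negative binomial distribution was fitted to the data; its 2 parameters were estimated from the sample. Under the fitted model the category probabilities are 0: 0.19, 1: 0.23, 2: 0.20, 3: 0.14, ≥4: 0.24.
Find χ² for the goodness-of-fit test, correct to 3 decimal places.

18.097

Expected counts E_i = n·p_i: 154×0.19 = 29.26, 154×0.23 = 35.42, 154×0.20 = 30.8, 154×0.14 = 21.56, 154×0.24 = 36.96.
χ² = (21−29.26)²/29.26 + (54−35.42)²/35.42 + (25−30.8)²/30.8 + (12−21.56)²/21.56 + (42−36.96)²/36.96
   = 2.3318 + 9.7464 + 1.0922 + 4.2390 + 0.6873
Sum = 18.097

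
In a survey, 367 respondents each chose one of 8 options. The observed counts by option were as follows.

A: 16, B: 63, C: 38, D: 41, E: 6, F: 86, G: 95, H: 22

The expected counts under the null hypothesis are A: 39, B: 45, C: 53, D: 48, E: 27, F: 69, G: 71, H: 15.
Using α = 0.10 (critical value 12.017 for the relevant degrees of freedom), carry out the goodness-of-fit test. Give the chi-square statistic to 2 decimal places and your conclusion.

57.93; reject

A: (16 − 39)²/39 = 529/39 = 13.564
B: (63 − 45)²/45 = 324/45 = 7.200
C: (38 − 53)²/53 = 225/53 = 4.245
D: (41 − 48)²/48 = 49/48 = 1.021
E: (6 − 27)²/27 = 441/27 = 16.333
F: (86 − 69)²/69 = 289/69 = 4.188
G: (95 − 71)²/71 = 576/71 = 8.113
H: (22 − 15)²/15 = 49/15 = 3.267
Sum = 57.93
df = 7. Since 57.93 > 12.017, we reject H₀.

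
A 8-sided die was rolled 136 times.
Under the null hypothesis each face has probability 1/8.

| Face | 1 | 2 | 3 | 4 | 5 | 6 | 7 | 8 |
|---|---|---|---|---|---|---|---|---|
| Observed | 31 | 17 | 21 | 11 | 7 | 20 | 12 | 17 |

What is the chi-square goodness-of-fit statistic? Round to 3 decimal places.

22.471

Expected count for each of the 8 categories: 136/8 = 17.
1: (31 − 17)²/17 = 196/17 = 11.5294
2: (17 − 17)²/17 = 0/17 = 0.0000
3: (21 − 17)²/17 = 16/17 = 0.9412
4: (11 − 17)²/17 = 36/17 = 2.1176
5: (7 − 17)²/17 = 100/17 = 5.8824
6: (20 − 17)²/17 = 9/17 = 0.5294
7: (12 − 17)²/17 = 25/17 = 1.4706
8: (17 − 17)²/17 = 0/17 = 0.0000
Sum = 22.471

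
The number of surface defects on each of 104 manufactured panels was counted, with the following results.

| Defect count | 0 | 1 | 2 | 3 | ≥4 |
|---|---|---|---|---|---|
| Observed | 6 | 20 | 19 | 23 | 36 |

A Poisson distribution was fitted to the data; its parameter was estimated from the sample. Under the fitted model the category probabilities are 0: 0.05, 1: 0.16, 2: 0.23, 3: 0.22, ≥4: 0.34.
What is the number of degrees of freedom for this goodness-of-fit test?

3

There are k = 5 categories and 1 parameter estimated from the data, so df = 5 − 1 − 1 = 3.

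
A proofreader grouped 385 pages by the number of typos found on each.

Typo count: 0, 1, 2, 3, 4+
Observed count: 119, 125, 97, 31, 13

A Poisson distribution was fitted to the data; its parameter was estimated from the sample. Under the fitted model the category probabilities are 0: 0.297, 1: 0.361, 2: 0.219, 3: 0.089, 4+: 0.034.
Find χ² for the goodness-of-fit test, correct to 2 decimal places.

Expected counts E_i = n·p_i: 385×0.297 = 114.345, 385×0.361 = 138.985, 385×0.219 = 84.315, 385×0.089 = 34.265, 385×0.034 = 13.09.
0: (119 − 114.345)²/114.345 = 21.669025/114.345 = 0.190
1: (125 − 138.985)²/138.985 = 195.580225/138.985 = 1.407
2: (97 − 84.315)²/84.315 = 160.909225/84.315 = 1.908
3: (31 − 34.265)²/34.265 = 10.660225/34.265 = 0.311
4+: (13 − 13.09)²/13.09 = 0.0081/13.09 = 0.001
Sum = 3.82

3.82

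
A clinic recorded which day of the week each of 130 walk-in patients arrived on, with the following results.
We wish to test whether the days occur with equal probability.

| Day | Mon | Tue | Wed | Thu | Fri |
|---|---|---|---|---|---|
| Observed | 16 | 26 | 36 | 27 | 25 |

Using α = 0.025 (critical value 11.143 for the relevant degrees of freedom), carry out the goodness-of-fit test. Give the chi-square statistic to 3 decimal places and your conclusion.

7.769; do not reject

Under H₀ each category has probability 1/5, so each expected count is 130/5 = 26.
Mon: (16 − 26)²/26 = 100/26 = 3.8462
Tue: (26 − 26)²/26 = 0/26 = 0.0000
Wed: (36 − 26)²/26 = 100/26 = 3.8462
Thu: (27 − 26)²/26 = 1/26 = 0.0385
Fri: (25 − 26)²/26 = 1/26 = 0.0385
Sum = 7.769
df = 4. Since 7.769 < 11.143, we do not reject H₀.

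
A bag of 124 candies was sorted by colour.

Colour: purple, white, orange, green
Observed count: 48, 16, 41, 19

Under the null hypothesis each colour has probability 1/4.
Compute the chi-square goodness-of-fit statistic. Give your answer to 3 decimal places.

24.452

Expected count for each of the 4 categories: 124/4 = 31.
cat         O        E   (O−E)²/E
purple     48       31     9.3226
white      16       31     7.2581
orange     41       31     3.2258
green      19       31     4.6452
Sum = 24.452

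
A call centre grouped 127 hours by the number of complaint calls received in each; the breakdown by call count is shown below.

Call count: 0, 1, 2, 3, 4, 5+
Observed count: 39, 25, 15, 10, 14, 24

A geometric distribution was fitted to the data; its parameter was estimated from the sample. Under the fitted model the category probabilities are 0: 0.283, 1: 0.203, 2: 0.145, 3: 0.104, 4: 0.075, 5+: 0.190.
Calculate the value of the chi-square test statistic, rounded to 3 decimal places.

3.800

Expected counts E_i = n·p_i: 127×0.283 = 35.941, 127×0.203 = 25.781, 127×0.145 = 18.415, 127×0.104 = 13.208, 127×0.075 = 9.525, 127×0.190 = 24.13.
χ² = (39−35.941)²/35.941 + (25−25.781)²/25.781 + (15−18.415)²/18.415 + (10−13.208)²/13.208 + (14−9.525)²/9.525 + (24−24.13)²/24.13
   = 0.2604 + 0.0237 + 0.6333 + 0.7792 + 2.1024 + 0.0007
Sum = 3.800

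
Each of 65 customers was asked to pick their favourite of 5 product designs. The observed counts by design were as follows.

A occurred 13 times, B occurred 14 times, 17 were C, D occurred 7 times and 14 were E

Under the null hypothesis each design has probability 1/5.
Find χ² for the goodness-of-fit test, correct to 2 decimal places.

4.15

Expected count for each of the 5 categories: 65/5 = 13.
A: (13 − 13)²/13 = 0/13 = 0.000
B: (14 − 13)²/13 = 1/13 = 0.077
C: (17 − 13)²/13 = 16/13 = 1.231
D: (7 − 13)²/13 = 36/13 = 2.769
E: (14 − 13)²/13 = 1/13 = 0.077
Sum = 4.15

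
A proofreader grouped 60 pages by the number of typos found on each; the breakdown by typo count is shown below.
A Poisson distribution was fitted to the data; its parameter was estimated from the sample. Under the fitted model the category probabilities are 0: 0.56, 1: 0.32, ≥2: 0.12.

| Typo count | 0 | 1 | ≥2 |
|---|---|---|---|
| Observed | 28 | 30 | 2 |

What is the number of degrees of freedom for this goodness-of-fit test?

There are k = 3 categories and 1 parameter estimated from the data, so df = 3 − 1 − 1 = 1.

1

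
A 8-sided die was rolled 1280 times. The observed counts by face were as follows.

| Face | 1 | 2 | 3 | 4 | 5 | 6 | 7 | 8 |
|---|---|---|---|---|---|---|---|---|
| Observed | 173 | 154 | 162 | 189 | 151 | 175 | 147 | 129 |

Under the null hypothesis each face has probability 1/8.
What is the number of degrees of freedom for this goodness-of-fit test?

7

There are k = 8 categories and no parameters were estimated from the data, so df = 8 − 1 = 7.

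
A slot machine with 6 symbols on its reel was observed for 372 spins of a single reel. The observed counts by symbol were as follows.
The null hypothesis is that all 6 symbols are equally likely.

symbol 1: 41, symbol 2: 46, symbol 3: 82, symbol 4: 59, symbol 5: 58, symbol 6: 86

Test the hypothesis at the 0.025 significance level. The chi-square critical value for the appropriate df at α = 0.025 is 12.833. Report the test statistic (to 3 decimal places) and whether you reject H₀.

27.387; reject

Expected count for each of the 6 categories: 372/6 = 62.
χ² = (41−62)²/62 + (46−62)²/62 + (82−62)²/62 + (59−62)²/62 + (58−62)²/62 + (86−62)²/62
   = 7.1129 + 4.1290 + 6.4516 + 0.1452 + 0.2581 + 9.2903
Sum = 27.387
df = 5. Since 27.387 > 12.833, we reject H₀.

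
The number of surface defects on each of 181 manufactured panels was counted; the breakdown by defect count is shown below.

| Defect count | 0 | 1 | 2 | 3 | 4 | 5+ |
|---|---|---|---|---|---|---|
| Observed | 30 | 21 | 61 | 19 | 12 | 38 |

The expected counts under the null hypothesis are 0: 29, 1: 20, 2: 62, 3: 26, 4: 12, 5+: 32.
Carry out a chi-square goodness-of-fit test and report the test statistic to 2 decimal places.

χ² = (30−29)²/29 + (21−20)²/20 + (61−62)²/62 + (19−26)²/26 + (12−12)²/12 + (38−32)²/32
   = 0.034 + 0.050 + 0.016 + 1.885 + 0.000 + 1.125
Sum = 3.11

3.11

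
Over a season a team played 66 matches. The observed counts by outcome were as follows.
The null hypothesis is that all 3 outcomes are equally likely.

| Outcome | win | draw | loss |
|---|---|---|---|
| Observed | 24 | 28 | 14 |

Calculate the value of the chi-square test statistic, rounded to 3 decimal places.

4.727

Under H₀ each category has probability 1/3, so each expected count is 66/3 = 22.
cat         O        E   (O−E)²/E
win        24       22     0.1818
draw       28       22     1.6364
loss       14       22     2.9091
Sum = 4.727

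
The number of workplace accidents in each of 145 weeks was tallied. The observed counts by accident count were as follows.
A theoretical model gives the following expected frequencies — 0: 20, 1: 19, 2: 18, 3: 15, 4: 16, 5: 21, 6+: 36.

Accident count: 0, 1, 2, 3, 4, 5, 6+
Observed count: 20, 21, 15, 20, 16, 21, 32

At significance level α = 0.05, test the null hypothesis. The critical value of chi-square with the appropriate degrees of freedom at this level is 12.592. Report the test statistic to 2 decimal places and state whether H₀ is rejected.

cat         O        E   (O−E)²/E
0          20       20      0.000
1          21       19      0.211
2          15       18      0.500
3          20       15      1.667
4          16       16      0.000
5          21       21      0.000
6+         32       36      0.444
Sum = 2.82
df = 6. Since 2.82 < 12.592, we do not reject H₀.

2.82; do not reject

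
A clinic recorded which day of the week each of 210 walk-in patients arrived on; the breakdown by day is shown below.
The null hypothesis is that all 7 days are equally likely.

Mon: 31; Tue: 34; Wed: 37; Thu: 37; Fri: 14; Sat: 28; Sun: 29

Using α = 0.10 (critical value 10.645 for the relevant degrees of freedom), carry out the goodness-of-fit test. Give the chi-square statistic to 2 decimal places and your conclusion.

12.53; reject

Expected count for each of the 7 categories: 210/7 = 30.
Mon: (31 − 30)²/30 = 1/30 = 0.033
Tue: (34 − 30)²/30 = 16/30 = 0.533
Wed: (37 − 30)²/30 = 49/30 = 1.633
Thu: (37 − 30)²/30 = 49/30 = 1.633
Fri: (14 − 30)²/30 = 256/30 = 8.533
Sat: (28 − 30)²/30 = 4/30 = 0.133
Sun: (29 − 30)²/30 = 1/30 = 0.033
Sum = 12.53
df = 6. Since 12.53 > 10.645, we reject H₀.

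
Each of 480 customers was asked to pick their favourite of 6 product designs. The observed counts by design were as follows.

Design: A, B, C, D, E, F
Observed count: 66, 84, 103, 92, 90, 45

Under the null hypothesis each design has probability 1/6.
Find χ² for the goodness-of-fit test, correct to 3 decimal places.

Under H₀ each category has probability 1/6, so each expected count is 480/6 = 80.
cat         O        E   (O−E)²/E
A          66       80     2.4500
B          84       80     0.2000
C         103       80     6.6125
D          92       80     1.8000
E          90       80     1.2500
F          45       80    15.3125
Sum = 27.625

27.625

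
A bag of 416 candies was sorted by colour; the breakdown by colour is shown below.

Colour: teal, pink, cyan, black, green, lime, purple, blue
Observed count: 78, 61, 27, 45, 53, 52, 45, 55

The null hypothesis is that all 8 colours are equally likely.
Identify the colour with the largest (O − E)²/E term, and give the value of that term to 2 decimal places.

teal, 13.00

Expected count for each of the 8 categories: 416/8 = 52.
teal: (78 − 52)²/52 = 676/52 = 13.000
pink: (61 − 52)²/52 = 81/52 = 1.558
cyan: (27 − 52)²/52 = 625/52 = 12.019
black: (45 − 52)²/52 = 49/52 = 0.942
green: (53 − 52)²/52 = 1/52 = 0.019
lime: (52 − 52)²/52 = 0/52 = 0.000
purple: (45 − 52)²/52 = 49/52 = 0.942
blue: (55 − 52)²/52 = 9/52 = 0.173
The largest term is for teal: 13.00.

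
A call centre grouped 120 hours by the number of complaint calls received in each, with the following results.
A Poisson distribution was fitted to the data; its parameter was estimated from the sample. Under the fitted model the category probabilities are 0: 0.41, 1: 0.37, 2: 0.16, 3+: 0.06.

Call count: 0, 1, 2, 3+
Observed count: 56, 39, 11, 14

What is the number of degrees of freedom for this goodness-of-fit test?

There are k = 4 categories and 1 parameter estimated from the data, so df = 4 − 1 − 1 = 2.

2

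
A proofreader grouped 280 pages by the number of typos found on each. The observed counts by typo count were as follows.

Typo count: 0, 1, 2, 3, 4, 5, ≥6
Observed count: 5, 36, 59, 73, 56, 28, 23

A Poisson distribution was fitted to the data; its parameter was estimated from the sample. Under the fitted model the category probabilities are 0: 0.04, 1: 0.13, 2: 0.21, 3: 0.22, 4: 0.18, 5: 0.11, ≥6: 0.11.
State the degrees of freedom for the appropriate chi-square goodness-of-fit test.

There are k = 7 categories and 1 parameter estimated from the data, so df = 7 − 1 − 1 = 5.

5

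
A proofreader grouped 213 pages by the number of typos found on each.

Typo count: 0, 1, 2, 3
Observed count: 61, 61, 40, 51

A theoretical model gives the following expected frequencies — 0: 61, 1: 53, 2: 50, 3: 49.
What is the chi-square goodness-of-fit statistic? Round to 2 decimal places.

3.29

0: (61 − 61)²/61 = 0/61 = 0.000
1: (61 − 53)²/53 = 64/53 = 1.208
2: (40 − 50)²/50 = 100/50 = 2.000
3: (51 − 49)²/49 = 4/49 = 0.082
Sum = 3.29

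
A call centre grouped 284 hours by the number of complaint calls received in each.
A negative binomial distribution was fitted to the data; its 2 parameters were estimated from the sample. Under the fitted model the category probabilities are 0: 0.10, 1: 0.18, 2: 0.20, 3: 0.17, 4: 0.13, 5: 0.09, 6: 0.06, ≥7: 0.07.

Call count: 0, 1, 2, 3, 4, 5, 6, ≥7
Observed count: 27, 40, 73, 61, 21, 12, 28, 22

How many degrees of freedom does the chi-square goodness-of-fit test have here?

5

There are k = 8 categories and 2 parameters estimated from the data, so df = 8 − 1 − 2 = 5.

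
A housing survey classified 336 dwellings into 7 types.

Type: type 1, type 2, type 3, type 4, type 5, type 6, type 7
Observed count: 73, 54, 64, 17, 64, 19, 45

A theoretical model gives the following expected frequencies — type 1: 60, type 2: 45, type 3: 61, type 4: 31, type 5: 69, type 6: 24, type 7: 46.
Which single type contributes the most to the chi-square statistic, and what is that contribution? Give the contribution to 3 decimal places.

type 4, 6.323

type 1: (73 − 60)²/60 = 169/60 = 2.8167
type 2: (54 − 45)²/45 = 81/45 = 1.8000
type 3: (64 − 61)²/61 = 9/61 = 0.1475
type 4: (17 − 31)²/31 = 196/31 = 6.3226
type 5: (64 − 69)²/69 = 25/69 = 0.3623
type 6: (19 − 24)²/24 = 25/24 = 1.0417
type 7: (45 − 46)²/46 = 1/46 = 0.0217
The largest term is for type 4: 6.323.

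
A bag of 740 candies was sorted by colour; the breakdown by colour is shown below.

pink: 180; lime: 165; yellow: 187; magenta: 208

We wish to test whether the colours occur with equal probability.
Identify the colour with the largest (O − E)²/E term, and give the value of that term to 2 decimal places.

Under H₀ each category has probability 1/4, so each expected count is 740/4 = 185.
pink: (180 − 185)²/185 = 25/185 = 0.135
lime: (165 − 185)²/185 = 400/185 = 2.162
yellow: (187 − 185)²/185 = 4/185 = 0.022
magenta: (208 − 185)²/185 = 529/185 = 2.859
The largest term is for magenta: 2.86.

magenta, 2.86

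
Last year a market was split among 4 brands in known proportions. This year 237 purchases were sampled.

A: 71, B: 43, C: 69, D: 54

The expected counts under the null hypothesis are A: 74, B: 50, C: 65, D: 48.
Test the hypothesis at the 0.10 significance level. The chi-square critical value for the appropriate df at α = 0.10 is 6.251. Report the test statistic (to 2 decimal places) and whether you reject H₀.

2.10; do not reject

cat         O        E   (O−E)²/E
A          71       74      0.122
B          43       50      0.980
C          69       65      0.246
D          54       48      0.750
Sum = 2.10
df = 3. Since 2.10 < 6.251, we do not reject H₀.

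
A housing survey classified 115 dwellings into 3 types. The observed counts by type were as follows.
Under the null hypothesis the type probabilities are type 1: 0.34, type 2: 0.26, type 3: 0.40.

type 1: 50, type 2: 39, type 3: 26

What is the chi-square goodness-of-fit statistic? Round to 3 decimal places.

14.504

Expected counts E_i = n·p_i: 115×0.34 = 39.1, 115×0.26 = 29.9, 115×0.40 = 46.
χ² = (50−39.1)²/39.1 + (39−29.9)²/29.9 + (26−46)²/46
   = 3.0386 + 2.7696 + 8.6957
Sum = 14.504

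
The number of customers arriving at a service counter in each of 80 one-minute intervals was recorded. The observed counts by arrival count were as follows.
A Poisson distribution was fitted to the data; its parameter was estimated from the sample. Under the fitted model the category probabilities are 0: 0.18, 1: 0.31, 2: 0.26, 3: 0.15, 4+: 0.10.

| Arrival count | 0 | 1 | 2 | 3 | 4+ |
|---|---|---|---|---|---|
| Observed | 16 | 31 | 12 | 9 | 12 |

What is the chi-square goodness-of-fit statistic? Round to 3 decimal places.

8.201

Expected counts E_i = n·p_i: 80×0.18 = 14.4, 80×0.31 = 24.8, 80×0.26 = 20.8, 80×0.15 = 12, 80×0.10 = 8.
0: (16 − 14.4)²/14.4 = 2.56/14.4 = 0.1778
1: (31 − 24.8)²/24.8 = 38.44/24.8 = 1.5500
2: (12 − 20.8)²/20.8 = 77.44/20.8 = 3.7231
3: (9 − 12)²/12 = 9/12 = 0.7500
4+: (12 − 8)²/8 = 16/8 = 2.0000
Sum = 8.201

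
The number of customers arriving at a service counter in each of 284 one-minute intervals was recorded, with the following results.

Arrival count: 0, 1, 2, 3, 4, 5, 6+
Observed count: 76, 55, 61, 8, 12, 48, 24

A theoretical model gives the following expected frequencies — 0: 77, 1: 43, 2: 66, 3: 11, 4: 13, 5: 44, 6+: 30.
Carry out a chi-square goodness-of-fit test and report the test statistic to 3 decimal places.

6.199

χ² = (76−77)²/77 + (55−43)²/43 + (61−66)²/66 + (8−11)²/11 + (12−13)²/13 + (48−44)²/44 + (24−30)²/30
   = 0.0130 + 3.3488 + 0.3788 + 0.8182 + 0.0769 + 0.3636 + 1.2000
Sum = 6.199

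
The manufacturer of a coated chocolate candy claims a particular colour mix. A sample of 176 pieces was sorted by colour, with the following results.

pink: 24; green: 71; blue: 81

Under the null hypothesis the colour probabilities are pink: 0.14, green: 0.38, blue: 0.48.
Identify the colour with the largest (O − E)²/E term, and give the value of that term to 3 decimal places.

green, 0.254

Expected counts E_i = n·p_i: 176×0.14 = 24.64, 176×0.38 = 66.88, 176×0.48 = 84.48.
cat         O        E   (O−E)²/E
pink       24    24.64     0.0166
green      71    66.88     0.2538
blue       81    84.48     0.1434
The largest term is for green: 0.254.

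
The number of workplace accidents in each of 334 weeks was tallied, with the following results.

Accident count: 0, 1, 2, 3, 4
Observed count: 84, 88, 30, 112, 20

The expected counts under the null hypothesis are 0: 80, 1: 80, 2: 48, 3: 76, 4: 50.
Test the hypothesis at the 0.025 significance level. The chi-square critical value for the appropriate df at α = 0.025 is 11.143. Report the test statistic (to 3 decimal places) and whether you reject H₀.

cat         O        E   (O−E)²/E
0          84       80     0.2000
1          88       80     0.8000
2          30       48     6.7500
3         112       76    17.0526
4          20       50    18.0000
Sum = 42.803
df = 4. Since 42.803 > 11.143, we reject H₀.

42.803; reject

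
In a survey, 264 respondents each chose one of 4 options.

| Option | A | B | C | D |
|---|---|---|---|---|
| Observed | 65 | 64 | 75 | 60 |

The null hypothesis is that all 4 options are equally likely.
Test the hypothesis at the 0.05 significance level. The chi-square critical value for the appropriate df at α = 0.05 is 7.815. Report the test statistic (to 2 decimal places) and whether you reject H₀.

1.85; do not reject

Under H₀ each category has probability 1/4, so each expected count is 264/4 = 66.
A: (65 − 66)²/66 = 1/66 = 0.015
B: (64 − 66)²/66 = 4/66 = 0.061
C: (75 − 66)²/66 = 81/66 = 1.227
D: (60 − 66)²/66 = 36/66 = 0.545
Sum = 1.85
df = 3. Since 1.85 < 7.815, we do not reject H₀.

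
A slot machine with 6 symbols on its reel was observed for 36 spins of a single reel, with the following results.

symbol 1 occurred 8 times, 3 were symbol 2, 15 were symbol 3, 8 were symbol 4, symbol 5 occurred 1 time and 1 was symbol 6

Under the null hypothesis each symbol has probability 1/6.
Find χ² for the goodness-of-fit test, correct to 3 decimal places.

24.667

Under H₀ each category has probability 1/6, so each expected count is 36/6 = 6.
cat           O        E   (O−E)²/E
symbol 1      8        6     0.6667
symbol 2      3        6     1.5000
symbol 3     15        6    13.5000
symbol 4      8        6     0.6667
symbol 5      1        6     4.1667
symbol 6      1        6     4.1667
Sum = 24.667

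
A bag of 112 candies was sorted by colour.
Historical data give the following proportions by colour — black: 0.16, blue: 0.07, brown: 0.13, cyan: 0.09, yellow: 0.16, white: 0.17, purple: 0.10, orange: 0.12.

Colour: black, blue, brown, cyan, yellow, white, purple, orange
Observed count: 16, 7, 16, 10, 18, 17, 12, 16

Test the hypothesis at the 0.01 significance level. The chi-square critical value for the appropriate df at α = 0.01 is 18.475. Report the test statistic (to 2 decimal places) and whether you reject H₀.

1.20; do not reject

Expected counts E_i = n·p_i: 112×0.16 = 17.92, 112×0.07 = 7.84, 112×0.13 = 14.56, 112×0.09 = 10.08, 112×0.16 = 17.92, 112×0.17 = 19.04, 112×0.10 = 11.2, 112×0.12 = 13.44.
cat         O        E   (O−E)²/E
black      16    17.92      0.206
blue        7     7.84      0.090
brown      16    14.56      0.142
cyan       10    10.08      0.001
yellow     18    17.92      0.000
white      17    19.04      0.219
purple     12     11.2      0.057
orange     16    13.44      0.488
Sum = 1.20
df = 7. Since 1.20 < 18.475, we do not reject H₀.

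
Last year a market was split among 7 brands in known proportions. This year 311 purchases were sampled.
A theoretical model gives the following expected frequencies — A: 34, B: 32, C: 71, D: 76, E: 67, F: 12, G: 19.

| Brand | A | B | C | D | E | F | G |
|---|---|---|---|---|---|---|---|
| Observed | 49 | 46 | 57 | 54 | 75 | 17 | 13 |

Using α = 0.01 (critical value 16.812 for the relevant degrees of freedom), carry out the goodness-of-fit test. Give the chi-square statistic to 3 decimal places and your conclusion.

26.805; reject

χ² = (49−34)²/34 + (46−32)²/32 + (57−71)²/71 + (54−76)²/76 + (75−67)²/67 + (17−12)²/12 + (13−19)²/19
   = 6.6176 + 6.1250 + 2.7606 + 6.3684 + 0.9552 + 2.0833 + 1.8947
Sum = 26.805
df = 6. Since 26.805 > 16.812, we reject H₀.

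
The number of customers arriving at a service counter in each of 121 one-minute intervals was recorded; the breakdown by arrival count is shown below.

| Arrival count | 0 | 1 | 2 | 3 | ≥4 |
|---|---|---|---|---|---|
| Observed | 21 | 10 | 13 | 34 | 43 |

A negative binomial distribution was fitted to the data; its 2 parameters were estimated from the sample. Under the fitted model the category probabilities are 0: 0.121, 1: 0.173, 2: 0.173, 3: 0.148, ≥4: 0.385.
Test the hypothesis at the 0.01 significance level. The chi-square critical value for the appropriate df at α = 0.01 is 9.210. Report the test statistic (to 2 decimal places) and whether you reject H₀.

26.21; reject

Expected counts E_i = n·p_i: 121×0.121 = 14.641, 121×0.173 = 20.933, 121×0.173 = 20.933, 121×0.148 = 17.908, 121×0.385 = 46.585.
χ² = (21−14.641)²/14.641 + (10−20.933)²/20.933 + (13−20.933)²/20.933 + (34−17.908)²/17.908 + (43−46.585)²/46.585
   = 2.762 + 5.710 + 3.006 + 14.460 + 0.276
Sum = 26.21
df = 2. Since 26.21 > 9.210, we reject H₀.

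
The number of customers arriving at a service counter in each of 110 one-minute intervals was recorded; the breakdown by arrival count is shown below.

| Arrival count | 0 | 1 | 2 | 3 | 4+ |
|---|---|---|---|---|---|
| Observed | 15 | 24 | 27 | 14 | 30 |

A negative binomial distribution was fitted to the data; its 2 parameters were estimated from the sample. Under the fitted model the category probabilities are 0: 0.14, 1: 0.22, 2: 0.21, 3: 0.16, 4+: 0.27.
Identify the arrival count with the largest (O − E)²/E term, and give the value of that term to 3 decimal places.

3, 0.736

Expected counts E_i = n·p_i: 110×0.14 = 15.4, 110×0.22 = 24.2, 110×0.21 = 23.1, 110×0.16 = 17.6, 110×0.27 = 29.7.
0: (15 − 15.4)²/15.4 = 0.16/15.4 = 0.0104
1: (24 − 24.2)²/24.2 = 0.04/24.2 = 0.0017
2: (27 − 23.1)²/23.1 = 15.21/23.1 = 0.6584
3: (14 − 17.6)²/17.6 = 12.96/17.6 = 0.7364
4+: (30 − 29.7)²/29.7 = 0.09/29.7 = 0.0030
The largest term is for 3: 0.736.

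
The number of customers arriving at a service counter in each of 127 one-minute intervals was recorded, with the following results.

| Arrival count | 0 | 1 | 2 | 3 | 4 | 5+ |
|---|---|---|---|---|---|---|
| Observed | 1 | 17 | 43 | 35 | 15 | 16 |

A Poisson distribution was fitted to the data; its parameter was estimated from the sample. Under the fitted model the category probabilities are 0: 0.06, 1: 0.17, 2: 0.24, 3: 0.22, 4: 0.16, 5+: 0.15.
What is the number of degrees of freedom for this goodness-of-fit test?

4

There are k = 6 categories and 1 parameter estimated from the data, so df = 6 − 1 − 1 = 4.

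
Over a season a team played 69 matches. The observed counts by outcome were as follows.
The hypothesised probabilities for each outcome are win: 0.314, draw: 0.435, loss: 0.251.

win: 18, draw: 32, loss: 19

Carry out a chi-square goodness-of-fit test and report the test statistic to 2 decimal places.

0.91

Expected counts E_i = n·p_i: 69×0.314 = 21.666, 69×0.435 = 30.015, 69×0.251 = 17.319.
cat         O        E   (O−E)²/E
win        18   21.666      0.620
draw       32   30.015      0.131
loss       19   17.319      0.163
Sum = 0.91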